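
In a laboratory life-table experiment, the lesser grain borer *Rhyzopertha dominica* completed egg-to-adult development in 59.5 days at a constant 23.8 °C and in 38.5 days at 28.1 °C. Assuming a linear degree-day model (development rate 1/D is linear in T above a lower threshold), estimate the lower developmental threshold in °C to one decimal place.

Under the model K = D·(T − T_b), so D₁·(T₁ − T_b) = D₂·(T₂ − T_b).
59.5·(23.8 − T_b) = 38.5·(28.1 − T_b)
T_b = (59.5·23.8 − 38.5·28.1) / (59.5 − 38.5) = 334.25 / 21.0 = 15.917 °C ≈ 15.9 °C.

15.9 °C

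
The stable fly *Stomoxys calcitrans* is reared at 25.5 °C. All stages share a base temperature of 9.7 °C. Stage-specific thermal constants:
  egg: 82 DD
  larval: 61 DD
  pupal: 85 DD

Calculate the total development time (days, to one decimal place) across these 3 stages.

Daily accumulation at 25.5 °C = 25.5 − 9.7 = 15.8 DD/day.
Total K = 82 + 61 + 85 = 228 DD.
Total duration = 228 / 15.8 = 14.430 ≈ 14.4 days.

14.4 days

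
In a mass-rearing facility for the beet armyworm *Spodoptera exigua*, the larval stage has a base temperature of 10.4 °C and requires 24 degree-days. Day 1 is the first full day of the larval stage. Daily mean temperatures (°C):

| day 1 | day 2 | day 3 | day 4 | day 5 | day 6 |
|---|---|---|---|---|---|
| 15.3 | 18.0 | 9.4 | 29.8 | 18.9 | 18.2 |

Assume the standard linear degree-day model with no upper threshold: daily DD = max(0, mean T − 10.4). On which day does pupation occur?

Daily DD above 10.4 °C: 4.9, 7.6, 0.0, 19.4, 8.5, 7.8.
Cumulative: 4.9, 12.5, 12.5, 31.9, 40.4, 48.2.
The total first reaches 24 DD on day 4.

day 4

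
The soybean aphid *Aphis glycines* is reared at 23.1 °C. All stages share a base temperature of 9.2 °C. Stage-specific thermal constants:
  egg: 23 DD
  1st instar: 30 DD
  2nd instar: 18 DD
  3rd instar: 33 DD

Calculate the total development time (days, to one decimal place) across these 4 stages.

7.5 days

Daily accumulation at 23.1 °C = 23.1 − 9.2 = 13.9 DD/day.
Total K = 23 + 30 + 18 + 33 = 104 DD.
Total duration = 104 / 13.9 = 7.482 ≈ 7.5 days.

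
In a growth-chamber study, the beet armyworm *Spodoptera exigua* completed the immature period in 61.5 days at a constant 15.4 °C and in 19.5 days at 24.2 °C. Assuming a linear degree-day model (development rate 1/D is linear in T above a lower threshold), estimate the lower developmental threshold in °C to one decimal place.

11.3 °C

Under the model K = D·(T − T_b), so D₁·(T₁ − T_b) = D₂·(T₂ − T_b).
61.5·(15.4 − T_b) = 19.5·(24.2 − T_b)
T_b = (61.5·15.4 − 19.5·24.2) / (61.5 − 19.5) = 475.20 / 42.0 = 11.314 °C ≈ 11.3 °C.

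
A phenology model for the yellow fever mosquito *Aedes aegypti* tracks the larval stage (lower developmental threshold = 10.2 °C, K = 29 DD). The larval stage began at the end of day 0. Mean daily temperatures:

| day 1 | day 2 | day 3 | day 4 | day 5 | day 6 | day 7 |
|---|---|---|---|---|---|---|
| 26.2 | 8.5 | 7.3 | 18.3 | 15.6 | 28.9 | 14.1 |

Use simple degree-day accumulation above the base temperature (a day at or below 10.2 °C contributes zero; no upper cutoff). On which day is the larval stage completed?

Daily DD above 10.2 °C: 16.0, 0.0, 0.0, 8.1, 5.4, 18.7, 3.9.
Cumulative: 16.0, 16.0, 16.0, 24.1, 29.5, 48.2, 52.1.
The total first reaches 29 DD on day 5.

day 5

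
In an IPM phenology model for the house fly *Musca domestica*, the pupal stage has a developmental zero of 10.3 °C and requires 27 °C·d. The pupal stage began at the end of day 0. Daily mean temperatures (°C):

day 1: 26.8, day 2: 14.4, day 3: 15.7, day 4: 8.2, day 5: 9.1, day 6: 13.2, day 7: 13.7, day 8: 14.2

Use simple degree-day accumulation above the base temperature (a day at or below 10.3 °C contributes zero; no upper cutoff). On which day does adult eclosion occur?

Daily DD above 10.3 °C: 16.5, 4.1, 5.4, 0.0, 0.0, 2.9, 3.4, 3.9.
Cumulative: 16.5, 20.6, 26.0, 26.0, 26.0, 28.9, 32.3, 36.2.
The total first reaches 27 DD on day 6.

day 6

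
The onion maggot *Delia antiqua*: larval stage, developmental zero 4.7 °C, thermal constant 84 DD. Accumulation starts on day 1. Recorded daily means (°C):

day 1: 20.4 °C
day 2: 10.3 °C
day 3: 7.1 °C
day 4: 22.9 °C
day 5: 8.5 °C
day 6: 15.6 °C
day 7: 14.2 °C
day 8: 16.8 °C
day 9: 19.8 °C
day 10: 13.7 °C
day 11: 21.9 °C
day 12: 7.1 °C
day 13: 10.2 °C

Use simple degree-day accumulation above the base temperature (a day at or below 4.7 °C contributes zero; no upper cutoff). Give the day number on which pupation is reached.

day 9

Daily DD above 4.7 °C: 15.7, 5.6, 2.4, 18.2, 3.8, 10.9, 9.5, 12.1, 15.1, 9.0, 17.2, 2.4, 5.5.
Cumulative: 15.7, 21.3, 23.7, 41.9, 45.7, 56.6, 66.1, 78.2, 93.3, 102.3, 119.5, 121.9, 127.4.
The total first reaches 84 DD on day 9.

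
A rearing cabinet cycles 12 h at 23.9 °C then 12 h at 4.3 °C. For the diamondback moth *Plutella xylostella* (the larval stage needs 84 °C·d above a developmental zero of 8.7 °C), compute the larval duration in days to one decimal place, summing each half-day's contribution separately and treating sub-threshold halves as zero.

Day half: max(0, 23.9 − 8.7) × 0.5 = 15.2 × 0.5 = 7.60 DD.
Night half: max(0, 4.3 − 8.7) × 0.5 = 0.0 × 0.5 = 0.00 DD.
Per 24 h: 7.60 DD/day.
Duration = 84 / 7.60 = 11.053 ≈ 11.1 days.

11.1 days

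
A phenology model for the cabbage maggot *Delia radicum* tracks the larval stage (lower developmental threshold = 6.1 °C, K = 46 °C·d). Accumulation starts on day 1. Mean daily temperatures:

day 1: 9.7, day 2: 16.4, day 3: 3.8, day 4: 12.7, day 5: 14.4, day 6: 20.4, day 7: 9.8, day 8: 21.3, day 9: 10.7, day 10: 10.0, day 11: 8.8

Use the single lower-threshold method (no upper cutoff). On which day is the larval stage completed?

day 7

Daily DD above 6.1 °C: 3.6, 10.3, 0.0, 6.6, 8.3, 14.3, 3.7, 15.2, 4.6, 3.9, 2.7.
Cumulative: 3.6, 13.9, 13.9, 20.5, 28.8, 43.1, 46.8, 62.0, 66.6, 70.5, 73.2.
The total first reaches 46 DD on day 7.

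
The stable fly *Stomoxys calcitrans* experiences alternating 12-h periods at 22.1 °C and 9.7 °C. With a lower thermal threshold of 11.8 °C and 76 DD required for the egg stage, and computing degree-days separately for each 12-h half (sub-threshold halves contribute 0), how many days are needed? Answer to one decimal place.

Day half: max(0, 22.1 − 11.8) × 0.5 = 10.3 × 0.5 = 5.15 DD.
Night half: max(0, 9.7 − 11.8) × 0.5 = 0.0 × 0.5 = 0.00 DD.
Per 24 h: 5.15 DD/day.
Duration = 76 / 5.15 = 14.757 ≈ 14.8 days.

14.8 days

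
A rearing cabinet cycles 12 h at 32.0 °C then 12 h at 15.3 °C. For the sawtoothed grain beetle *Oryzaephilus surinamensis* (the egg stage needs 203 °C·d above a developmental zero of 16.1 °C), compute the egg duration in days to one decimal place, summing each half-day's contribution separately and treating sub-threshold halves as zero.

25.5 days

Day half: max(0, 32.0 − 16.1) × 0.5 = 15.9 × 0.5 = 7.95 DD.
Night half: max(0, 15.3 − 16.1) × 0.5 = 0.0 × 0.5 = 0.00 DD.
Per 24 h: 7.95 DD/day.
Duration = 203 / 7.95 = 25.535 ≈ 25.5 days.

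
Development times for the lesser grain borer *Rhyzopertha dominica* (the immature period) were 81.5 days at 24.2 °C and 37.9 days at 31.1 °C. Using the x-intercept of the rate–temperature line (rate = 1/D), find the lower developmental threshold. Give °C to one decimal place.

Under the model K = D·(T − T_b), so D₁·(T₁ − T_b) = D₂·(T₂ − T_b).
81.5·(24.2 − T_b) = 37.9·(31.1 − T_b)
T_b = (81.5·24.2 − 37.9·31.1) / (81.5 − 37.9) = 793.61 / 43.6 = 18.202 °C ≈ 18.2 °C.

18.2 °C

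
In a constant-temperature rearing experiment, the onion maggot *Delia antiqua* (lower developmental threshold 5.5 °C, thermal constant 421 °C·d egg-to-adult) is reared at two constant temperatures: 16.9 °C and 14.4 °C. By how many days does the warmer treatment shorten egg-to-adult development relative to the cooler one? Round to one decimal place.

10.4 days

At 16.9 °C: 421 / (16.9 − 5.5) = 421 / 11.4 = 36.930 d.
At 14.4 °C: 421 / (14.4 − 5.5) = 421 / 8.9 = 47.303 d.
Difference = |36.930 − 47.303| = 10.374 ≈ 10.4 days.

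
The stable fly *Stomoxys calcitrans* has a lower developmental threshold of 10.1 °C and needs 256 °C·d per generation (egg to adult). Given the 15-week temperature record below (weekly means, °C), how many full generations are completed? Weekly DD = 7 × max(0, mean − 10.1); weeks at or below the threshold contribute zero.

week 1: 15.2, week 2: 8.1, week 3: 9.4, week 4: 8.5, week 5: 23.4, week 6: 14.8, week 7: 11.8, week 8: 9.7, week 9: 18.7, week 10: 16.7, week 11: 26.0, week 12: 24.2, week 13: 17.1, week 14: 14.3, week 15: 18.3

Weekly DD (7 × max(0, T̄ − 10.1)): 35.7, 0.0, 0.0, 0.0, 93.1, 32.9, 11.9, 0.0, 60.2, 46.2, 111.3, 98.7, 49.0, 29.4, 57.4.
Season total = 625.8 DD.
Complete generations = ⌊625.8 / 256⌋ = 2.

2 generations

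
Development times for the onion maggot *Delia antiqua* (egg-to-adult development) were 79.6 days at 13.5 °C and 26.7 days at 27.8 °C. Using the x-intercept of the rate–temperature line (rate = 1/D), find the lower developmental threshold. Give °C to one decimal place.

6.3 °C

Equal thermal constants: D₁(T₁ − T_b) = D₂(T₂ − T_b).
79.6·(13.5 − T_b) = 26.7·(27.8 − T_b)
T_b = (79.6·13.5 − 26.7·27.8) / (79.6 − 26.7) = 332.34 / 52.9 = 6.282 °C ≈ 6.3 °C.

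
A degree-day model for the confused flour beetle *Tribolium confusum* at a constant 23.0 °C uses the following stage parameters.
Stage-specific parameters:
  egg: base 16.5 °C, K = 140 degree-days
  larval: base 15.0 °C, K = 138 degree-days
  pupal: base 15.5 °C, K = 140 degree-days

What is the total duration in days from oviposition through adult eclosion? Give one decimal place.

57.5 days

egg: 140 / (23.0 − 16.5) = 140 / 6.5 = 21.538 d.
larval: 138 / (23.0 − 15.0) = 138 / 8.0 = 17.250 d.
pupal: 140 / (23.0 − 15.5) = 140 / 7.5 = 18.667 d.
Sum = 57.455 ≈ 57.5 days.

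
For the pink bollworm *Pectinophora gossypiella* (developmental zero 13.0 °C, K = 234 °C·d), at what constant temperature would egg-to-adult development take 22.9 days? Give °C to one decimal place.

Required daily accumulation = 234 / 22.9 = 10.218 DD/day.
T = T_base + 10.218 = 13.0 + 10.218 = 23.218 ≈ 23.2 °C.

23.2 °C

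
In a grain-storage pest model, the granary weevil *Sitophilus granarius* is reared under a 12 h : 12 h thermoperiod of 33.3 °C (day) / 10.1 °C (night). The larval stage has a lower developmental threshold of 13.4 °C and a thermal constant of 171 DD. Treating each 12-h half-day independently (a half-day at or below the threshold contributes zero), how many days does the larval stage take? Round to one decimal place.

17.2 days

Day half: max(0, 33.3 − 13.4) × 0.5 = 19.9 × 0.5 = 9.95 DD.
Night half: max(0, 10.1 − 13.4) × 0.5 = 0.0 × 0.5 = 0.00 DD.
Per 24 h: 9.95 DD/day.
Duration = 171 / 9.95 = 17.186 ≈ 17.2 days.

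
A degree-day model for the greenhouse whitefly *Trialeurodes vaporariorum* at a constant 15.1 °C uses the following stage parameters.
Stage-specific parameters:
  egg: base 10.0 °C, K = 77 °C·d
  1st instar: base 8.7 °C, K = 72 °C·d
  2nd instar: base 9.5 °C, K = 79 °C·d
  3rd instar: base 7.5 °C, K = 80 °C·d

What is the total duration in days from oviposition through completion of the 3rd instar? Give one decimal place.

egg: 77 / (15.1 − 10.0) = 77 / 5.1 = 15.098 d.
1st instar: 72 / (15.1 − 8.7) = 72 / 6.4 = 11.250 d.
2nd instar: 79 / (15.1 − 9.5) = 79 / 5.6 = 14.107 d.
3rd instar: 80 / (15.1 − 7.5) = 80 / 7.6 = 10.526 d.
Sum = 50.981 ≈ 51.0 days.

51.0 days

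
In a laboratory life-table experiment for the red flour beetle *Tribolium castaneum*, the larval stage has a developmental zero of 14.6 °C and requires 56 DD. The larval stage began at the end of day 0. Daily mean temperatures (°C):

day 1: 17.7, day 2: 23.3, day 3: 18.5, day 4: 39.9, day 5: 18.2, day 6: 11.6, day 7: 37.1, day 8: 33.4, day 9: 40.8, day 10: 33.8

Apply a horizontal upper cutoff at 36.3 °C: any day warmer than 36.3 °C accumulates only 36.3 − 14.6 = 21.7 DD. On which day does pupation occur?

day 7

Daily DD above 14.6 °C (capped at 21.7): 3.1, 8.7, 3.9, 21.7, 3.6, 0.0, 21.7, 18.8, 21.7, 19.2.
Cumulative: 3.1, 11.8, 15.7, 37.4, 41.0, 41.0, 62.7, 81.5, 103.2, 122.4.
The total first reaches 56 DD on day 7.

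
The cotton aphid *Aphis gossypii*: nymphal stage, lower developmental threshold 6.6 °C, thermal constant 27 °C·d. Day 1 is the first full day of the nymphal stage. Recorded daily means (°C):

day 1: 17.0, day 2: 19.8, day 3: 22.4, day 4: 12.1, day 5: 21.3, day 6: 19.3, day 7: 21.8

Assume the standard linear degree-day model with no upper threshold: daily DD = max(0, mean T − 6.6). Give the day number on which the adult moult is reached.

Daily DD above 6.6 °C: 10.4, 13.2, 15.8, 5.5, 14.7, 12.7, 15.2.
Cumulative: 10.4, 23.6, 39.4, 44.9, 59.6, 72.3, 87.5.
The total first reaches 27 DD on day 3.

day 3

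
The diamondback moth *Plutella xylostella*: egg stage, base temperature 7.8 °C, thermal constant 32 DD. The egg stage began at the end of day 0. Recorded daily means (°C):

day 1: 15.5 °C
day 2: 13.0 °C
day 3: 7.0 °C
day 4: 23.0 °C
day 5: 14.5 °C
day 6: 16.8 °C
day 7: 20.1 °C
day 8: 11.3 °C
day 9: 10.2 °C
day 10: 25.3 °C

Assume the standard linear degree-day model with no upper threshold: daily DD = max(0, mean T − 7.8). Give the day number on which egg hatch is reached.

Daily DD above 7.8 °C: 7.7, 5.2, 0.0, 15.2, 6.7, 9.0, 12.3, 3.5, 2.4, 17.5.
Cumulative: 7.7, 12.9, 12.9, 28.1, 34.8, 43.8, 56.1, 59.6, 62.0, 79.5.
The total first reaches 32 DD on day 5.

day 5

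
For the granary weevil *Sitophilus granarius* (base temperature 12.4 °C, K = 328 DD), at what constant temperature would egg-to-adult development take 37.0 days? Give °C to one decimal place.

21.3 °C

Required daily accumulation = 328 / 37.0 = 8.865 DD/day.
T = T_base + 8.865 = 12.4 + 8.865 = 21.265 ≈ 21.3 °C.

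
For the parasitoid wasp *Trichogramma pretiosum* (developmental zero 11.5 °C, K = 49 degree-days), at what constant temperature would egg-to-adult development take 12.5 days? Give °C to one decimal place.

Required daily accumulation = 49 / 12.5 = 3.920 DD/day.
T = T_base + 3.920 = 11.5 + 3.920 = 15.420 ≈ 15.4 °C.

15.4 °C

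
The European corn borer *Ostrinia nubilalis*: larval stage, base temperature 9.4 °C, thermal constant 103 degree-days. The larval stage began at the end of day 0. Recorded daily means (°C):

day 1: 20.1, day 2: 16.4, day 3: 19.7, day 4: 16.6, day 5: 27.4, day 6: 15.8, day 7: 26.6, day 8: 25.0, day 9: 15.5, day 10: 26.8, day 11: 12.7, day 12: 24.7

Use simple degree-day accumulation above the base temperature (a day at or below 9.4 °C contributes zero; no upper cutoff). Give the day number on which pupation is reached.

day 10

Daily DD above 9.4 °C: 10.7, 7.0, 10.3, 7.2, 18.0, 6.4, 17.2, 15.6, 6.1, 17.4, 3.3, 15.3.
Cumulative: 10.7, 17.7, 28.0, 35.2, 53.2, 59.6, 76.8, 92.4, 98.5, 115.9, 119.2, 134.5.
The total first reaches 103 DD on day 10.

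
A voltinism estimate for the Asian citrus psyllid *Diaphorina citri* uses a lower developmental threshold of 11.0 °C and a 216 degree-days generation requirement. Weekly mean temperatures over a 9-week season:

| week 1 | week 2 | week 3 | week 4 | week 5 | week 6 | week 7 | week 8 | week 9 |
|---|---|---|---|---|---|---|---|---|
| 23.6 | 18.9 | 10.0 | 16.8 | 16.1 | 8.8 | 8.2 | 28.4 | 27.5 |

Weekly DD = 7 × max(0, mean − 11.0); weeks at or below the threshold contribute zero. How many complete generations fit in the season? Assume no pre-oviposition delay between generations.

Weekly DD (7 × max(0, T̄ − 11.0)): 88.2, 55.3, 0.0, 40.6, 35.7, 0.0, 0.0, 121.8, 115.5.
Season total = 457.1 DD.
Complete generations = ⌊457.1 / 216⌋ = 2.

2 generations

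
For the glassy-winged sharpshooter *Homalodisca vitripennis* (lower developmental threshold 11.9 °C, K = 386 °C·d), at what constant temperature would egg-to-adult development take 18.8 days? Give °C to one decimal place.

32.4 °C

Required daily accumulation = 386 / 18.8 = 20.532 DD/day.
T = T_base + 20.532 = 11.9 + 20.532 = 32.432 ≈ 32.4 °C.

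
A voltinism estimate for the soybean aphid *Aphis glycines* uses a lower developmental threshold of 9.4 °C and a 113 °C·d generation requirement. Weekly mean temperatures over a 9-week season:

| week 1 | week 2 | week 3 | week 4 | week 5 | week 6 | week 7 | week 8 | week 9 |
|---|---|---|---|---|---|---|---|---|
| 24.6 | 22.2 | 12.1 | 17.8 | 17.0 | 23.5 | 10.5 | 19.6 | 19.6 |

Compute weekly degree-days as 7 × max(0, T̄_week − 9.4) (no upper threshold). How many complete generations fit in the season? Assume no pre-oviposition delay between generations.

Weekly DD (7 × max(0, T̄ − 9.4)): 106.4, 89.6, 18.9, 58.8, 53.2, 98.7, 7.7, 71.4, 71.4.
Season total = 576.1 DD.
Complete generations = ⌊576.1 / 113⌋ = 5.

5 generations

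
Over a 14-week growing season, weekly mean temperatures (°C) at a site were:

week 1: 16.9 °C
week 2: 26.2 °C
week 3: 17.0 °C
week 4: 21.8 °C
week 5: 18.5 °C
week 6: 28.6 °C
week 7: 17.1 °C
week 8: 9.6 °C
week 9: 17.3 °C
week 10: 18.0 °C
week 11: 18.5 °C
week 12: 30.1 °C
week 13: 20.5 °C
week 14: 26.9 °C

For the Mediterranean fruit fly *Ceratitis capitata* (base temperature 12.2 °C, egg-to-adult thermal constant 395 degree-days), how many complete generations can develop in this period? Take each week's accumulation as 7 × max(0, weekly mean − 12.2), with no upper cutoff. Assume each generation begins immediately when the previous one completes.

2 generations

Weekly DD (7 × max(0, T̄ − 12.2)): 32.9, 98.0, 33.6, 67.2, 44.1, 114.8, 34.3, 0.0, 35.7, 40.6, 44.1, 125.3, 58.1, 102.9.
Season total = 831.6 DD.
Complete generations = ⌊831.6 / 395⌋ = 2.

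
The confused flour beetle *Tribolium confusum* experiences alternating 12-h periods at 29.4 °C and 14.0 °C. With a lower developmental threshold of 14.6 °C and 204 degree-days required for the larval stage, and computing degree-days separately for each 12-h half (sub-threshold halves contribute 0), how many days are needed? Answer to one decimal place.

Day half: max(0, 29.4 − 14.6) × 0.5 = 14.8 × 0.5 = 7.40 DD.
Night half: max(0, 14.0 − 14.6) × 0.5 = 0.0 × 0.5 = 0.00 DD.
Per 24 h: 7.40 DD/day.
Duration = 204 / 7.40 = 27.568 ≈ 27.6 days.

27.6 days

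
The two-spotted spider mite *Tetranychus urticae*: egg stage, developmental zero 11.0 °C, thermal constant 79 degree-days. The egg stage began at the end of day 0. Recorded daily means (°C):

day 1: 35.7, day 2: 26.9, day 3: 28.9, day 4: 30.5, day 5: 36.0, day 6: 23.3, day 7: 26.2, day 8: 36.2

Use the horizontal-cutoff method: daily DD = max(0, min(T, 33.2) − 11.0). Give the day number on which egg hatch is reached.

Daily DD above 11.0 °C (capped at 22.2): 22.2, 15.9, 17.9, 19.5, 22.2, 12.3, 15.2, 22.2.
Cumulative: 22.2, 38.1, 56.0, 75.5, 97.7, 110.0, 125.2, 147.4.
The total first reaches 79 DD on day 5.

day 5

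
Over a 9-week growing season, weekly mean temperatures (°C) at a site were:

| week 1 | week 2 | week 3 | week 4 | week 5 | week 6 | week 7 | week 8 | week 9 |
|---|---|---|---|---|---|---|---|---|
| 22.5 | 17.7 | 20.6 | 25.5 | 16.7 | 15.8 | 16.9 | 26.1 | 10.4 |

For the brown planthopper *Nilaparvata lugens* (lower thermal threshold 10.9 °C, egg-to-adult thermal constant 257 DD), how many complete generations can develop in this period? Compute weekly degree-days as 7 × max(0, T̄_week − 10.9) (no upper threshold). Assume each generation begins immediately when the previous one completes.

2 generations

Weekly DD (7 × max(0, T̄ − 10.9)): 81.2, 47.6, 67.9, 102.2, 40.6, 34.3, 42.0, 106.4, 0.0.
Season total = 522.2 DD.
Complete generations = ⌊522.2 / 257⌋ = 2.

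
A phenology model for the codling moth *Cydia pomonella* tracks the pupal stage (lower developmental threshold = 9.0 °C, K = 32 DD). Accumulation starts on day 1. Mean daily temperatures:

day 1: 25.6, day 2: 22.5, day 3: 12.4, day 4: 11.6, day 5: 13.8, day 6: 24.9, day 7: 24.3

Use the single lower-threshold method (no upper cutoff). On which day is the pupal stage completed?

Daily DD above 9.0 °C: 16.6, 13.5, 3.4, 2.6, 4.8, 15.9, 15.3.
Cumulative: 16.6, 30.1, 33.5, 36.1, 40.9, 56.8, 72.1.
The total first reaches 32 DD on day 3.

day 3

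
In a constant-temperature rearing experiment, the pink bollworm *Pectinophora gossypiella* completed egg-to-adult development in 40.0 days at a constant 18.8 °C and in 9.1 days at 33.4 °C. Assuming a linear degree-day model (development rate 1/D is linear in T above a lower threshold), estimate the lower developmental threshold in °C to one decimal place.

14.5 °C

Equal thermal constants: D₁(T₁ − T_b) = D₂(T₂ − T_b).
40.0·(18.8 − T_b) = 9.1·(33.4 − T_b)
T_b = (40.0·18.8 − 9.1·33.4) / (40.0 − 9.1) = 448.06 / 30.9 = 14.500 °C ≈ 14.5 °C.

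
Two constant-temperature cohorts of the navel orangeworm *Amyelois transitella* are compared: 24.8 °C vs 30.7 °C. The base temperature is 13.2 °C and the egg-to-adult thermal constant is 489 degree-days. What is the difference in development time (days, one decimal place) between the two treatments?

At 24.8 °C: 489 / (24.8 − 13.2) = 489 / 11.6 = 42.155 d.
At 30.7 °C: 489 / (30.7 − 13.2) = 489 / 17.5 = 27.943 d.
Difference = |42.155 − 27.943| = 14.212 ≈ 14.2 days.

14.2 days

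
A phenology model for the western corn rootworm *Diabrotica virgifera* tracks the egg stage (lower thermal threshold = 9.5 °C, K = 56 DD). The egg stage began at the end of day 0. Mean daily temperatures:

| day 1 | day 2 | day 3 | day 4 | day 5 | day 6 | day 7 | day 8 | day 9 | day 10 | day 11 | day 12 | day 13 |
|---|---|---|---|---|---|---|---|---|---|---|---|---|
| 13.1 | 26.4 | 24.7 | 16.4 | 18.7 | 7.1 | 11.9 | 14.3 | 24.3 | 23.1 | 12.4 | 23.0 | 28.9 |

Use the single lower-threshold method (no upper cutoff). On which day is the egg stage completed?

Daily DD above 9.5 °C: 3.6, 16.9, 15.2, 6.9, 9.2, 0.0, 2.4, 4.8, 14.8, 13.6, 2.9, 13.5, 19.4.
Cumulative: 3.6, 20.5, 35.7, 42.6, 51.8, 51.8, 54.2, 59.0, 73.8, 87.4, 90.3, 103.8, 123.2.
The total first reaches 56 DD on day 8.

day 8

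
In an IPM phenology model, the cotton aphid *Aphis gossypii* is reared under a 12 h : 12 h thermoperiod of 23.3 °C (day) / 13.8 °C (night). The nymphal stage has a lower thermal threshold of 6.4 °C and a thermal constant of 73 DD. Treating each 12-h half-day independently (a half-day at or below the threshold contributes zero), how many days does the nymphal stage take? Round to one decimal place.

Day half: max(0, 23.3 − 6.4) × 0.5 = 16.9 × 0.5 = 8.45 DD.
Night half: max(0, 13.8 − 6.4) × 0.5 = 7.4 × 0.5 = 3.70 DD.
Per 24 h: 12.15 DD/day.
Duration = 73 / 12.15 = 6.008 ≈ 6.0 days.

6.0 days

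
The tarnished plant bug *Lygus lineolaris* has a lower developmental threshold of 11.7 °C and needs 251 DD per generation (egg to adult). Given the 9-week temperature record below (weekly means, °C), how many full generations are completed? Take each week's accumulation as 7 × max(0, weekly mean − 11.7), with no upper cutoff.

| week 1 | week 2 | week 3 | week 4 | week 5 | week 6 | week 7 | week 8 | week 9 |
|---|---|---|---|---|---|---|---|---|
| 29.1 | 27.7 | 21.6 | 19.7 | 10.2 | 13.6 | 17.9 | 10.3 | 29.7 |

Weekly DD (7 × max(0, T̄ − 11.7)): 121.8, 112.0, 69.3, 56.0, 0.0, 13.3, 43.4, 0.0, 126.0.
Season total = 541.8 DD.
Complete generations = ⌊541.8 / 251⌋ = 2.

2 generations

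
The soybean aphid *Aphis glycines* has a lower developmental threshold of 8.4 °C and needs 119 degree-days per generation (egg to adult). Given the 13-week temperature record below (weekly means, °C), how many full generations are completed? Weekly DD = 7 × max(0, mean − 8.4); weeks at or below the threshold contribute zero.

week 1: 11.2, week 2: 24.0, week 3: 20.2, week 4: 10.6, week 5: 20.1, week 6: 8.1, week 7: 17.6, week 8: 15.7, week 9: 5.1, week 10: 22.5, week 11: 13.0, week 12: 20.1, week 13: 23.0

Weekly DD (7 × max(0, T̄ − 8.4)): 19.6, 109.2, 82.6, 15.4, 81.9, 0.0, 64.4, 51.1, 0.0, 98.7, 32.2, 81.9, 102.2.
Season total = 739.2 DD.
Complete generations = ⌊739.2 / 119⌋ = 6.

6 generations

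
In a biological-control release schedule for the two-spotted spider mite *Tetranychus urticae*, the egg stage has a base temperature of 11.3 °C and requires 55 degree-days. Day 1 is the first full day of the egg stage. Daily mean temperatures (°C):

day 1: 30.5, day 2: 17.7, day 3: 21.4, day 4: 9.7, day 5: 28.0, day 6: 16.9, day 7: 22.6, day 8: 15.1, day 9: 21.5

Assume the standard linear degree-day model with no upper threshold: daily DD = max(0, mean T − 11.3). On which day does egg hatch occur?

day 6

Daily DD above 11.3 °C: 19.2, 6.4, 10.1, 0.0, 16.7, 5.6, 11.3, 3.8, 10.2.
Cumulative: 19.2, 25.6, 35.7, 35.7, 52.4, 58.0, 69.3, 73.1, 83.3.
The total first reaches 55 DD on day 6.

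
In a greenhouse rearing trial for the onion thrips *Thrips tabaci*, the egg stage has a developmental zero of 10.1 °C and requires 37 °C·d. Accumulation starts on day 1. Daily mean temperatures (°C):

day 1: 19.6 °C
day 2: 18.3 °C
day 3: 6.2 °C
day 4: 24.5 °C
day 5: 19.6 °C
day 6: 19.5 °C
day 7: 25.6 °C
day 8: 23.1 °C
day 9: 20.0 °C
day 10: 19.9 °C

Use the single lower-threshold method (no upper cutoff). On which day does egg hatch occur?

day 5

Daily DD above 10.1 °C: 9.5, 8.2, 0.0, 14.4, 9.5, 9.4, 15.5, 13.0, 9.9, 9.8.
Cumulative: 9.5, 17.7, 17.7, 32.1, 41.6, 51.0, 66.5, 79.5, 89.4, 99.2.
The total first reaches 37 DD on day 5.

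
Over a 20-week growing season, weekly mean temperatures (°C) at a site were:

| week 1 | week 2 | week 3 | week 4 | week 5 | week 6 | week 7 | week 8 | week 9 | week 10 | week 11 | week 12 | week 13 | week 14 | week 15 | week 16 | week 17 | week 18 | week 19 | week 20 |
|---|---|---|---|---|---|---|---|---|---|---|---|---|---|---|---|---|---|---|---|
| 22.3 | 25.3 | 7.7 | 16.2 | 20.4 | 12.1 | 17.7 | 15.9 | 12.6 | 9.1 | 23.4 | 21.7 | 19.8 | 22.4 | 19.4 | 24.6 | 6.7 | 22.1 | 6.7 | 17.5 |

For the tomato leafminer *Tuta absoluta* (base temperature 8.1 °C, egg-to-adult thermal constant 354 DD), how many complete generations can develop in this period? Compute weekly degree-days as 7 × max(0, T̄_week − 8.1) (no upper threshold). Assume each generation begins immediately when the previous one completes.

3 generations

Weekly DD (7 × max(0, T̄ − 8.1)): 99.4, 120.4, 0.0, 56.7, 86.1, 28.0, 67.2, 54.6, 31.5, 7.0, 107.1, 95.2, 81.9, 100.1, 79.1, 115.5, 0.0, 98.0, 0.0, 65.8.
Season total = 1293.6 DD.
Complete generations = ⌊1293.6 / 354⌋ = 3.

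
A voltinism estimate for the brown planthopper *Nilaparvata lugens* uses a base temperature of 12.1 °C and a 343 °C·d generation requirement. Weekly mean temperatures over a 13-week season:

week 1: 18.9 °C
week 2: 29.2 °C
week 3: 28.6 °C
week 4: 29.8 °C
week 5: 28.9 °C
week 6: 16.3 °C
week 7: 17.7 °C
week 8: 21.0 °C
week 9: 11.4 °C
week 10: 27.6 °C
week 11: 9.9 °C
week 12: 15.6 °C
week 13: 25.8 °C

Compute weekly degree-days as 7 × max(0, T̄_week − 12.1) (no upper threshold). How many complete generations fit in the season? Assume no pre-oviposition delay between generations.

2 generations

Weekly DD (7 × max(0, T̄ − 12.1)): 47.6, 119.7, 115.5, 123.9, 117.6, 29.4, 39.2, 62.3, 0.0, 108.5, 0.0, 24.5, 95.9.
Season total = 884.1 DD.
Complete generations = ⌊884.1 / 343⌋ = 2.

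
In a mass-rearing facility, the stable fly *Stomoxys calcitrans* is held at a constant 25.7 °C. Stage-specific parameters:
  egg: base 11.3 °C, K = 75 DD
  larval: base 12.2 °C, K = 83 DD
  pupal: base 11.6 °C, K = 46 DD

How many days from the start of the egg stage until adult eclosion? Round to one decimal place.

14.6 days

egg: 75 / (25.7 − 11.3) = 75 / 14.4 = 5.208 d.
larval: 83 / (25.7 − 12.2) = 83 / 13.5 = 6.148 d.
pupal: 46 / (25.7 − 11.6) = 46 / 14.1 = 3.262 d.
Sum = 14.619 ≈ 14.6 days.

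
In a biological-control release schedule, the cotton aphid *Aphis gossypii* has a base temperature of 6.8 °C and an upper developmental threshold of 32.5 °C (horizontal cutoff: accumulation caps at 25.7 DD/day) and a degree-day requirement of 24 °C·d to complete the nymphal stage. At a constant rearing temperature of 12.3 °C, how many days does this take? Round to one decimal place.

4.4 days

Daily accumulation = 12.3 − 6.8 = 5.5 DD/day.
Duration = 24 / 5.5 = 4.364 ≈ 4.4 days.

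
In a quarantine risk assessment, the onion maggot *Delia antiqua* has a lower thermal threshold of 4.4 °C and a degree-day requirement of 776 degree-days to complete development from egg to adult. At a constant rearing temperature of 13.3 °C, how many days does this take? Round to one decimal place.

Daily accumulation = 13.3 − 4.4 = 8.9 DD/day.
Duration = 776 / 8.9 = 87.191 ≈ 87.2 days.

87.2 days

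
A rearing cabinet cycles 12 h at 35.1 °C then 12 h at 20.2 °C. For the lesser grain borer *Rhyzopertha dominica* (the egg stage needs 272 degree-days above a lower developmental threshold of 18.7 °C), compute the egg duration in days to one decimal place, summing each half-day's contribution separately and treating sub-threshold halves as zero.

Day half: max(0, 35.1 − 18.7) × 0.5 = 16.4 × 0.5 = 8.20 DD.
Night half: max(0, 20.2 − 18.7) × 0.5 = 1.5 × 0.5 = 0.75 DD.
Per 24 h: 8.95 DD/day.
Duration = 272 / 8.95 = 30.391 ≈ 30.4 days.

30.4 days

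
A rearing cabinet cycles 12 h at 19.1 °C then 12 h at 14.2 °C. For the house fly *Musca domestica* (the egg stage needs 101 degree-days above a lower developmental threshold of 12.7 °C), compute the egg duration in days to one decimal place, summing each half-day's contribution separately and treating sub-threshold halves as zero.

Day half: max(0, 19.1 − 12.7) × 0.5 = 6.4 × 0.5 = 3.20 DD.
Night half: max(0, 14.2 − 12.7) × 0.5 = 1.5 × 0.5 = 0.75 DD.
Per 24 h: 3.95 DD/day.
Duration = 101 / 3.95 = 25.570 ≈ 25.6 days.

25.6 days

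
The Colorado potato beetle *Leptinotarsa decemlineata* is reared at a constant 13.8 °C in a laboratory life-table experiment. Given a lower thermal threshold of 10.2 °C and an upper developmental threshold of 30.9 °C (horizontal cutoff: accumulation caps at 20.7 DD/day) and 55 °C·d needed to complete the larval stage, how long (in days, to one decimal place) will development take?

Daily accumulation = 13.8 − 10.2 = 3.6 DD/day.
Duration = 55 / 3.6 = 15.278 ≈ 15.3 days.

15.3 days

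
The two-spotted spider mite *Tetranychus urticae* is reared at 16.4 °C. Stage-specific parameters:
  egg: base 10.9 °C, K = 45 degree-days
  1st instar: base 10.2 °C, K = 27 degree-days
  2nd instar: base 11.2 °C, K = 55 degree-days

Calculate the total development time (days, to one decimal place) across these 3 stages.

egg: 45 / (16.4 − 10.9) = 45 / 5.5 = 8.182 d.
1st instar: 27 / (16.4 − 10.2) = 27 / 6.2 = 4.355 d.
2nd instar: 55 / (16.4 − 11.2) = 55 / 5.2 = 10.577 d.
Sum = 23.114 ≈ 23.1 days.

23.1 days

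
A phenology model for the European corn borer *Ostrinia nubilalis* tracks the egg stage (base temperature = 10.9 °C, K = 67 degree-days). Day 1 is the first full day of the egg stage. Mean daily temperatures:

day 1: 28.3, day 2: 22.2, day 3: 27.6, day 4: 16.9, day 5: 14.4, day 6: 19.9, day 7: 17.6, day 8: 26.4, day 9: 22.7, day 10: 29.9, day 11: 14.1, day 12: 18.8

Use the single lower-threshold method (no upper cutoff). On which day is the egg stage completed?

Daily DD above 10.9 °C: 17.4, 11.3, 16.7, 6.0, 3.5, 9.0, 6.7, 15.5, 11.8, 19.0, 3.2, 7.9.
Cumulative: 17.4, 28.7, 45.4, 51.4, 54.9, 63.9, 70.6, 86.1, 97.9, 116.9, 120.1, 128.0.
The total first reaches 67 DD on day 7.

day 7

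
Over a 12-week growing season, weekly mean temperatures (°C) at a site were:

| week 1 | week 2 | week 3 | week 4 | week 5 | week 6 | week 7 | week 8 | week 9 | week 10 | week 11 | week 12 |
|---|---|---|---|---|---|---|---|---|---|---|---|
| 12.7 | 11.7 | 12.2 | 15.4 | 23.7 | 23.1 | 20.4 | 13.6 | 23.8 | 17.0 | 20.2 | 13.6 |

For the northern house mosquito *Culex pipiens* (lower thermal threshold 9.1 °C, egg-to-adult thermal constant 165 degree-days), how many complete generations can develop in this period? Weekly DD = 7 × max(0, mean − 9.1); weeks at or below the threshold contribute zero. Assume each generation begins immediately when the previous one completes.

Weekly DD (7 × max(0, T̄ − 9.1)): 25.2, 18.2, 21.7, 44.1, 102.2, 98.0, 79.1, 31.5, 102.9, 55.3, 77.7, 31.5.
Season total = 687.4 DD.
Complete generations = ⌊687.4 / 165⌋ = 4.

4 generations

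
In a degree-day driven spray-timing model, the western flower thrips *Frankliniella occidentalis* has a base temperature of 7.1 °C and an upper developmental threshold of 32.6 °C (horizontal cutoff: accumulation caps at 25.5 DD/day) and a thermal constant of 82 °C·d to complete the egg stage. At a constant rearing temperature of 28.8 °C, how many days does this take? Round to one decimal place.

3.8 days

Daily accumulation = 28.8 − 7.1 = 21.7 DD/day.
Duration = 82 / 21.7 = 3.779 ≈ 3.8 days.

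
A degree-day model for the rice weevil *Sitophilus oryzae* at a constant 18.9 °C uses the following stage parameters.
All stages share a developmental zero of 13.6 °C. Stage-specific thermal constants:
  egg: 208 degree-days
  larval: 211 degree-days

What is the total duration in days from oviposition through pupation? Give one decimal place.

79.1 days

Daily accumulation at 18.9 °C = 18.9 − 13.6 = 5.3 DD/day.
Total K = 208 + 211 = 419 DD.
Total duration = 419 / 5.3 = 79.057 ≈ 79.1 days.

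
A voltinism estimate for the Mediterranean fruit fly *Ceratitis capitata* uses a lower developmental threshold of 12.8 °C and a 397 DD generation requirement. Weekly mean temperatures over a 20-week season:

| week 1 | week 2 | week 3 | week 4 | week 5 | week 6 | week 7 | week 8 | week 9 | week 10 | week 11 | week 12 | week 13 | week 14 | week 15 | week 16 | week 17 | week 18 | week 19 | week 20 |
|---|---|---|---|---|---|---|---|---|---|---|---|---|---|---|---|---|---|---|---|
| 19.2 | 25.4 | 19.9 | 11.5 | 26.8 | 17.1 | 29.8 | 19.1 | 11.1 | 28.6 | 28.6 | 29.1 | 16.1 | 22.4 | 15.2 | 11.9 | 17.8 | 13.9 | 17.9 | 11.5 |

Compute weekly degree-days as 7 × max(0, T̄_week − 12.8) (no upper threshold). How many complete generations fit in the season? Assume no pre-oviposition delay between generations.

2 generations

Weekly DD (7 × max(0, T̄ − 12.8)): 44.8, 88.2, 49.7, 0.0, 98.0, 30.1, 119.0, 44.1, 0.0, 110.6, 110.6, 114.1, 23.1, 67.2, 16.8, 0.0, 35.0, 7.7, 35.7, 0.0.
Season total = 994.7 DD.
Complete generations = ⌊994.7 / 397⌋ = 2.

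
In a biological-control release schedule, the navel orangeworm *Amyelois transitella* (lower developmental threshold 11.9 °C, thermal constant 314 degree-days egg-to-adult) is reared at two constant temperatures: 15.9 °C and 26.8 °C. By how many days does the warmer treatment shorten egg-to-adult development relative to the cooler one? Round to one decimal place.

57.4 days

At 15.9 °C: 314 / (15.9 − 11.9) = 314 / 4.0 = 78.500 d.
At 26.8 °C: 314 / (26.8 − 11.9) = 314 / 14.9 = 21.074 d.
Difference = |78.500 − 21.074| = 57.426 ≈ 57.4 days.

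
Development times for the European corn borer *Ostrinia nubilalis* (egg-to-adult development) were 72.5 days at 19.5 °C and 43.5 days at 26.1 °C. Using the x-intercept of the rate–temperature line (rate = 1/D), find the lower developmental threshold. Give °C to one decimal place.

Equal thermal constants: D₁(T₁ − T_b) = D₂(T₂ − T_b).
72.5·(19.5 − T_b) = 43.5·(26.1 − T_b)
T_b = (72.5·19.5 − 43.5·26.1) / (72.5 − 43.5) = 278.40 / 29.0 = 9.600 °C ≈ 9.6 °C.

9.6 °C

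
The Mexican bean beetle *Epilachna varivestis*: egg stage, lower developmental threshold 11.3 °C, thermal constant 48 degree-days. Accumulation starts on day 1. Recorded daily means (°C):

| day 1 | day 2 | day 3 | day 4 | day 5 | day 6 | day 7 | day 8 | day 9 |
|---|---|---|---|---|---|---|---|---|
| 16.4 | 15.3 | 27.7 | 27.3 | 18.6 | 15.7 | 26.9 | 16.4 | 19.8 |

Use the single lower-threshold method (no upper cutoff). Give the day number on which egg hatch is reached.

day 5

Daily DD above 11.3 °C: 5.1, 4.0, 16.4, 16.0, 7.3, 4.4, 15.6, 5.1, 8.5.
Cumulative: 5.1, 9.1, 25.5, 41.5, 48.8, 53.2, 68.8, 73.9, 82.4.
The total first reaches 48 DD on day 5.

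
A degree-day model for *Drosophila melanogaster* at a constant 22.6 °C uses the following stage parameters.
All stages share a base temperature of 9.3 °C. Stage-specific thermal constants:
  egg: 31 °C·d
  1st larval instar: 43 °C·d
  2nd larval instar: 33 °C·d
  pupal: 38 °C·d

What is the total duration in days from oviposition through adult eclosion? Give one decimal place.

10.9 days

Daily accumulation at 22.6 °C = 22.6 − 9.3 = 13.3 DD/day.
Total K = 31 + 43 + 33 + 38 = 145 DD.
Total duration = 145 / 13.3 = 10.902 ≈ 10.9 days.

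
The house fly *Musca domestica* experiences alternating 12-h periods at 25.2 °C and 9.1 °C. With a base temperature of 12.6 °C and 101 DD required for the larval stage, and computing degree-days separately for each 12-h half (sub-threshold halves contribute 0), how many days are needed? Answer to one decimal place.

Day half: max(0, 25.2 − 12.6) × 0.5 = 12.6 × 0.5 = 6.30 DD.
Night half: max(0, 9.1 − 12.6) × 0.5 = 0.0 × 0.5 = 0.00 DD.
Per 24 h: 6.30 DD/day.
Duration = 101 / 6.30 = 16.032 ≈ 16.0 days.

16.0 days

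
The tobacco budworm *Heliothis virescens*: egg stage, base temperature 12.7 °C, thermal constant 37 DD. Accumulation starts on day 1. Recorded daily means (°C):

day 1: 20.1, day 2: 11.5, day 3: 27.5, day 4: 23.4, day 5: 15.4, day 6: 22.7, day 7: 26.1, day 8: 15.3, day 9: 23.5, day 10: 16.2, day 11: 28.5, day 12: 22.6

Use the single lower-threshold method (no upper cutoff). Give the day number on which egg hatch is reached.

day 6

Daily DD above 12.7 °C: 7.4, 0.0, 14.8, 10.7, 2.7, 10.0, 13.4, 2.6, 10.8, 3.5, 15.8, 9.9.
Cumulative: 7.4, 7.4, 22.2, 32.9, 35.6, 45.6, 59.0, 61.6, 72.4, 75.9, 91.7, 101.6.
The total first reaches 37 DD on day 6.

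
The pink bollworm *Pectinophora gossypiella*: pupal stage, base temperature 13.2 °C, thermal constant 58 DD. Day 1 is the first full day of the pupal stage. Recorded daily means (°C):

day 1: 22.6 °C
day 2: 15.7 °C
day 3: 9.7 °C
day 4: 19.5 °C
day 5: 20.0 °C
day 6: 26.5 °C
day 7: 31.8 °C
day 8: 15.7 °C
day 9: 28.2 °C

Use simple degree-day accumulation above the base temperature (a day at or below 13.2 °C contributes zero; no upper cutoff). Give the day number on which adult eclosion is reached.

Daily DD above 13.2 °C: 9.4, 2.5, 0.0, 6.3, 6.8, 13.3, 18.6, 2.5, 15.0.
Cumulative: 9.4, 11.9, 11.9, 18.2, 25.0, 38.3, 56.9, 59.4, 74.4.
The total first reaches 58 DD on day 8.

day 8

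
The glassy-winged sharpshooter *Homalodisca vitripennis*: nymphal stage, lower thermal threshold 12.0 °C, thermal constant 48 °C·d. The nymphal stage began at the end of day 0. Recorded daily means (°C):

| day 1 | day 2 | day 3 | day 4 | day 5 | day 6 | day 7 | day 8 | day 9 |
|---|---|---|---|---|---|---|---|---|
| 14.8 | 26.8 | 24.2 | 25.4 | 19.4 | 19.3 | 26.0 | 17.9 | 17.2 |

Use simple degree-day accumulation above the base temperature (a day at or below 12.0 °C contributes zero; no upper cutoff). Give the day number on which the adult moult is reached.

day 5

Daily DD above 12.0 °C: 2.8, 14.8, 12.2, 13.4, 7.4, 7.3, 14.0, 5.9, 5.2.
Cumulative: 2.8, 17.6, 29.8, 43.2, 50.6, 57.9, 71.9, 77.8, 83.0.
The total first reaches 48 DD on day 5.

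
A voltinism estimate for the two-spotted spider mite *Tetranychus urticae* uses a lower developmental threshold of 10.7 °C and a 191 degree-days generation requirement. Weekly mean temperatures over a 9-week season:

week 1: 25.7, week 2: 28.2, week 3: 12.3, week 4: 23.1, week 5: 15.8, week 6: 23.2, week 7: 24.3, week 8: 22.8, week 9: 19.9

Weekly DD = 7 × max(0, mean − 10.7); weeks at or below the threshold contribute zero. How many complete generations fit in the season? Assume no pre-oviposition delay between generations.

Weekly DD (7 × max(0, T̄ − 10.7)): 105.0, 122.5, 11.2, 86.8, 35.7, 87.5, 95.2, 84.7, 64.4.
Season total = 693.0 DD.
Complete generations = ⌊693.0 / 191⌋ = 3.

3 generations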